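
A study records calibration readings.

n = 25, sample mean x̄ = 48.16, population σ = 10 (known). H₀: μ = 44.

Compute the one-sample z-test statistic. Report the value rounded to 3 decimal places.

test statistic = 2.080

SE = σ/√n = 10/√25 = 2.0000
z = (x̄−μ₀)/SE = (48.16−44)/2.0000 = 2.0800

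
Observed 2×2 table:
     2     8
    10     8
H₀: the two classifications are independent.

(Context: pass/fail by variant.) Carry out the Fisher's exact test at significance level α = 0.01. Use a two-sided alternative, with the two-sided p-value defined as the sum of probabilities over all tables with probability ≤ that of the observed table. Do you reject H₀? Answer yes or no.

Margins: r₁=10, r₂=18, c₁=12, c₂=16, n=28
p_obs = C(10,2)·C(18,10)/C(28,12); sum pmf over tables with pmf ≤ p_obs
p-value (two-sided) = 0.11439
At α=0.01: p ≥ α → fail to reject H₀

reject H₀: no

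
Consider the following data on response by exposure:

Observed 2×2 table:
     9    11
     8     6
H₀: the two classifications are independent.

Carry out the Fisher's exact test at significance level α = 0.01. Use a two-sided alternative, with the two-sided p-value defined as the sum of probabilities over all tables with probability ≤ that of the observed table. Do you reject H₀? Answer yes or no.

Margins: r₁=20, r₂=14, c₁=17, c₂=17, n=34
p_obs = C(20,9)·C(14,8)/C(34,17); sum pmf over tables with pmf ≤ p_obs
p-value (two-sided) = 0.72828
At α=0.01: p ≥ α → fail to reject H₀

reject H₀: no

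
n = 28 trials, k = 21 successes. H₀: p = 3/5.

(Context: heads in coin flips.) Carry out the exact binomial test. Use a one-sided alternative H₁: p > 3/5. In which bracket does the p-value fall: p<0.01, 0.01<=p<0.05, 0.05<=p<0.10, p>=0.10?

Exact binomial: n=28, k=21, p₀=3/5=0.6000
P(X≥21) from Σ C(n,i)·p₀^i·(1−p₀)^(n−i)
p-value (one-sided, H₁ greater) = 0.07401
→ bracket: 0.05<=p<0.10

p-value bracket: 0.05<=p<0.10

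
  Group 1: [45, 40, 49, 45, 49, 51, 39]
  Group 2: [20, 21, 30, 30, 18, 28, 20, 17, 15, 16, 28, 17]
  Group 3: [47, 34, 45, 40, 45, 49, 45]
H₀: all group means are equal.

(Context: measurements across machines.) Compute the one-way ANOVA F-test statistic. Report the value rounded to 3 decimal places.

Group means [45.43, 21.67, 43.57], grand mean 33.962
SSB = Σnᵢ(x̄ᵢ−x̄)² = 3380.866; SSW = ΣΣ(x−x̄ᵢ)² = 638.095
MSB = 3380.866/2 = 1690.4332; MSW = 638.095/23 = 27.7433
F = MSB/MSW = 60.9313
df = (2, 23)

test statistic = 60.931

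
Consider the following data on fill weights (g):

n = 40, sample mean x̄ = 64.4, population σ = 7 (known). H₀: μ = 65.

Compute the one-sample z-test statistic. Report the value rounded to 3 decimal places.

SE = σ/√n = 7/√40 = 1.1068
z = (x̄−μ₀)/SE = (64.4−65)/1.1068 = -0.5421

test statistic = -0.542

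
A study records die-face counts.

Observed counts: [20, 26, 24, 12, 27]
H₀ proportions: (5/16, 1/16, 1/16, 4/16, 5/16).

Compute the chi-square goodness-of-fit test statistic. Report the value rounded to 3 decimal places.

test statistic = 113.209

n = 109; E_i = n·p_i = [34.06, 6.81, 6.81, 27.25, 34.06]
χ² = (20−34.06)²/34.06 + (26−6.81)²/6.81 + (24−6.81)²/6.81 + (12−27.25)²/27.25 + (27−34.06)²/34.06 = 113.2092
df = 4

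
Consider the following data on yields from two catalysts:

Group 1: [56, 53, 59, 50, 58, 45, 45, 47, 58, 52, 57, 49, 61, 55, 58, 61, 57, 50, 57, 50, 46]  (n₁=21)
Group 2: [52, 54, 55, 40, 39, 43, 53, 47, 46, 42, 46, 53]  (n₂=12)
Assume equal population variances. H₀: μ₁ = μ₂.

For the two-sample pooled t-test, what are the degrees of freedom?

degrees of freedom = 31

df = n₁ + n₂ − 2 = 21 + 12 − 2 = 31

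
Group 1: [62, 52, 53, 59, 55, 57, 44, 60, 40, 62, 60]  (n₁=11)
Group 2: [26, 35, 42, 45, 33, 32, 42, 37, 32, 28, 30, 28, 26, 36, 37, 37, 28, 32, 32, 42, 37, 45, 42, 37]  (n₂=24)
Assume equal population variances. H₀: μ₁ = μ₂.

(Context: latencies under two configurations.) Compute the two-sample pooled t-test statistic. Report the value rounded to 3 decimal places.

x̄₁=54.909, s₁=7.259, n₁=11
x̄₂=35.042, s₂=5.864, n₂=24
s_p² = [10·7.259² + 23·5.864²]/33 = 39.9354
SE = √(s_p²·(1/11+1/24)) = 2.3010
t = (54.909−35.042)/2.3010 = 8.6344
df = 33

test statistic = 8.634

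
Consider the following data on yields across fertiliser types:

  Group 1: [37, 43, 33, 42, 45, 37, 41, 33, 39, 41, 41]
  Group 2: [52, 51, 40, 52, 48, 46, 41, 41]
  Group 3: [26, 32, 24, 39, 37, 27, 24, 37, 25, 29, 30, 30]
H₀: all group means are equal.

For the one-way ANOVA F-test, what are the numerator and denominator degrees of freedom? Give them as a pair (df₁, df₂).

degrees of freedom = [2, 28]

k = 3 groups, N = 31 total
df = (k−1, N−k) = (3−1, 31−3) = (2, 28)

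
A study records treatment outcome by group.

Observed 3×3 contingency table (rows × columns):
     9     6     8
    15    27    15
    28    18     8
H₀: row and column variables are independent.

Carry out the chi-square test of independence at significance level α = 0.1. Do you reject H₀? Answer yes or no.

Row totals [23, 57, 54], col totals [52, 51, 31], n=134
χ² = (9−8.93)²/8.93 + (6−8.75)²/8.75 + (8−5.32)²/5.32 + (15−22.12)²/22.12 + (27−21.69)²/21.69 + (15−13.19)²/13.19 + (28−20.96)²/20.96 + (18−20.55)²/20.55 + (8−12.49)²/12.49 = 10.3553
df = 4
p-value (upper-tail) = 0.03485
At α=0.1: p < α → reject H₀

reject H₀: yes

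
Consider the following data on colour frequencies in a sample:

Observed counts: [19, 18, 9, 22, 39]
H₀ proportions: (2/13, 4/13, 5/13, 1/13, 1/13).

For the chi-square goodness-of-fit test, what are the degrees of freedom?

degrees of freedom = 4

df = k − 1 = 5 − 1 = 4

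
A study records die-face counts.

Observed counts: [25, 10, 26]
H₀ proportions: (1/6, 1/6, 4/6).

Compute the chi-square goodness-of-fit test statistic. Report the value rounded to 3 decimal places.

test statistic = 26.934

n = 61; E_i = n·p_i = [10.17, 10.17, 40.67]
χ² = (25−10.17)²/10.17 + (10−10.17)²/10.17 + (26−40.67)²/40.67 = 26.9344
df = 2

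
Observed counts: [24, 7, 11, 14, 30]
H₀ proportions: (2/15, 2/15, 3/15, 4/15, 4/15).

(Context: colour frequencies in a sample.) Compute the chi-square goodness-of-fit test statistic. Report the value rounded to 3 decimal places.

test statistic = 23.331

n = 86; E_i = n·p_i = [11.47, 11.47, 17.20, 22.93, 22.93]
χ² = (24−11.47)²/11.47 + (7−11.47)²/11.47 + (11−17.20)²/17.20 + (14−22.93)²/22.93 + (30−22.93)²/22.93 = 23.3314
df = 4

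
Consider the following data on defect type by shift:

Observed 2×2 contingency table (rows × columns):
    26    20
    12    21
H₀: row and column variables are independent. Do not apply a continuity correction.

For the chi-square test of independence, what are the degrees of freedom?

df = (r−1)(c−1) = (2−1)·(2−1) = 1

degrees of freedom = 1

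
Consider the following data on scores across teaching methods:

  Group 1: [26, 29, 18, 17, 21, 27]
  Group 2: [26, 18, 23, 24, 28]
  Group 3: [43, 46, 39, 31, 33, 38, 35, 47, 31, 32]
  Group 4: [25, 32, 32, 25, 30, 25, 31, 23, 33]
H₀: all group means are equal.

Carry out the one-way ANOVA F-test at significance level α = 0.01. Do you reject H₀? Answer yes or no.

reject H₀: yes

Group means [23.00, 23.80, 37.50, 28.44], grand mean 29.600
SSB = Σnᵢ(x̄ᵢ−x̄)² = 1065.678; SSW = ΣΣ(x−x̄ᵢ)² = 639.522
MSB = 1065.678/3 = 355.2259; MSW = 639.522/26 = 24.5970
F = MSB/MSW = 14.4418
df = (3, 26)
p-value (upper-tail) = 0.00001
At α=0.01: p < α → reject H₀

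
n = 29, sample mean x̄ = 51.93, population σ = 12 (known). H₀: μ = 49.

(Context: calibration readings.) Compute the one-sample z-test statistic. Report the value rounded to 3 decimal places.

SE = σ/√n = 12/√29 = 2.2283
z = (x̄−μ₀)/SE = (51.93−49)/2.2283 = 1.3149

test statistic = 1.315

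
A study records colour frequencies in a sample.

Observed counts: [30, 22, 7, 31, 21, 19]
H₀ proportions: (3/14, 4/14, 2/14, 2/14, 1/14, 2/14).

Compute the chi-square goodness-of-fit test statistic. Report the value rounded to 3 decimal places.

test statistic = 36.654

n = 130; E_i = n·p_i = [27.86, 37.14, 18.57, 18.57, 9.29, 18.57]
χ² = (30−27.86)²/27.86 + (22−37.14)²/37.14 + (7−18.57)²/18.57 + (31−18.57)²/18.57 + (21−9.29)²/9.29 + (19−18.57)²/18.57 = 36.6538
df = 5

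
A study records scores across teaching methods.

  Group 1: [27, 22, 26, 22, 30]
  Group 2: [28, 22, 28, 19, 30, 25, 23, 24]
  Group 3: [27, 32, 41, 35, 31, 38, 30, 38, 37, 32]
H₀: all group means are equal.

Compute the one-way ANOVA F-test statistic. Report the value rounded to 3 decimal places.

Group means [25.40, 24.88, 34.10], grand mean 29.000
SSB = Σnᵢ(x̄ᵢ−x̄)² = 461.025; SSW = ΣΣ(x−x̄ᵢ)² = 312.975
MSB = 461.025/2 = 230.5125; MSW = 312.975/20 = 15.6488
F = MSB/MSW = 14.7304
df = (2, 20)

test statistic = 14.730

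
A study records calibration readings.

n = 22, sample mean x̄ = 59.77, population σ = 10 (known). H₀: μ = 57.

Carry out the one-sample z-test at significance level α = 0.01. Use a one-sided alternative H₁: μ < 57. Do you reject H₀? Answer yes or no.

reject H₀: no

SE = σ/√n = 10/√22 = 2.1320
z = (x̄−μ₀)/SE = (59.77−57)/2.1320 = 1.2992
p-value (one-sided, H₁ less) = 0.90307
At α=0.01: p ≥ α → fail to reject H₀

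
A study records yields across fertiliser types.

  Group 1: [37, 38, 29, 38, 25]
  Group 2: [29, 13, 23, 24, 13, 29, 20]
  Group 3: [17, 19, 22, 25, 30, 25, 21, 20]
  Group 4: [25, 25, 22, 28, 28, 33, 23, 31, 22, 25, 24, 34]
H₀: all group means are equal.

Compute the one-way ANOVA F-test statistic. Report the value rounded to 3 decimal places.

Group means [33.40, 21.57, 22.38, 26.67], grand mean 25.531
SSB = Σnᵢ(x̄ᵢ−x̄)² = 514.513; SSW = ΣΣ(x−x̄ᵢ)² = 721.456
MSB = 514.513/3 = 171.5043; MSW = 721.456/28 = 25.7663
F = MSB/MSW = 6.6562
df = (3, 28)

test statistic = 6.656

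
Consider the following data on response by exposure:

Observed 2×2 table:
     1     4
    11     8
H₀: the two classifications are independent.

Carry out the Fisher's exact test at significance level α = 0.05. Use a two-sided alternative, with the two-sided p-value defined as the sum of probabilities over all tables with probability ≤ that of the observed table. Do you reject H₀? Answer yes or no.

Margins: r₁=5, r₂=19, c₁=12, c₂=12, n=24
p_obs = C(5,1)·C(19,11)/C(24,12); sum pmf over tables with pmf ≤ p_obs
p-value (two-sided) = 0.31677
At α=0.05: p ≥ α → fail to reject H₀

reject H₀: no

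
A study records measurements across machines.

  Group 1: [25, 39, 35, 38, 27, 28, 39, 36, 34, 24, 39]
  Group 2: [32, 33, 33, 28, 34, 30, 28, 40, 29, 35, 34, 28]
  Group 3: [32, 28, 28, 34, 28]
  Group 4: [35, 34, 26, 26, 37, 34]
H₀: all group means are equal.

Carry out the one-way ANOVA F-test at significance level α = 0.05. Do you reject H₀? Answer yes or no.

Group means [33.09, 32.00, 30.00, 32.00], grand mean 32.059
SSB = Σnᵢ(x̄ᵢ−x̄)² = 32.973; SSW = ΣΣ(x−x̄ᵢ)² = 642.909
MSB = 32.973/3 = 10.9911; MSW = 642.909/30 = 21.4303
F = MSB/MSW = 0.5129
df = (3, 30)
p-value (upper-tail) = 0.67650
At α=0.05: p ≥ α → fail to reject H₀

reject H₀: no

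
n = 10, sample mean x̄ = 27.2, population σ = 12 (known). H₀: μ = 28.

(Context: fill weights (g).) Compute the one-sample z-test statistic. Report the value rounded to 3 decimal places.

SE = σ/√n = 12/√10 = 3.7947
z = (x̄−μ₀)/SE = (27.2−28)/3.7947 = -0.2108

test statistic = -0.211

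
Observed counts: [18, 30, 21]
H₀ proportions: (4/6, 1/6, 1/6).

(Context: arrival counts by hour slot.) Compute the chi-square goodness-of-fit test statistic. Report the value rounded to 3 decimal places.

test statistic = 54.652

n = 69; E_i = n·p_i = [46.00, 11.50, 11.50]
χ² = (18−46.00)²/46.00 + (30−11.50)²/11.50 + (21−11.50)²/11.50 = 54.6522
df = 2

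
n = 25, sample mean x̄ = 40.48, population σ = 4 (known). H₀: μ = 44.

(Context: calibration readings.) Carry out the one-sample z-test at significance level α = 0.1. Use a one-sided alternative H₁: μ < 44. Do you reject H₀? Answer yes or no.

SE = σ/√n = 4/√25 = 0.8000
z = (x̄−μ₀)/SE = (40.48−44)/0.8000 = -4.4000
p-value (one-sided, H₁ less) = 0.00001
At α=0.1: p < α → reject H₀

reject H₀: yes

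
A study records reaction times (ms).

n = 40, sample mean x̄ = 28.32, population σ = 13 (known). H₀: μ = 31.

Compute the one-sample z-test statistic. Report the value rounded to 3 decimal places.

SE = σ/√n = 13/√40 = 2.0555
z = (x̄−μ₀)/SE = (28.32−31)/2.0555 = -1.3038

test statistic = -1.304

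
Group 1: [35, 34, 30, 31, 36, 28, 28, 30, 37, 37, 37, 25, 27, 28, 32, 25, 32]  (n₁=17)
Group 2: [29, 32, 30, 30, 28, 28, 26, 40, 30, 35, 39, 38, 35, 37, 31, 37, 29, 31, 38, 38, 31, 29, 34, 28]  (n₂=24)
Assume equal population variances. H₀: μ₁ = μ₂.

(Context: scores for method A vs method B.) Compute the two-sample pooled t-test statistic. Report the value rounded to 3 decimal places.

test statistic = -1.002

x̄₁=31.294, s₁=4.150, n₁=17
x̄₂=32.625, s₂=4.220, n₂=24
s_p² = [16·4.150² + 23·4.220²]/39 = 17.5681
SE = √(s_p²·(1/17+1/24)) = 1.3287
t = (31.294−32.625)/1.3287 = -1.0016
df = 39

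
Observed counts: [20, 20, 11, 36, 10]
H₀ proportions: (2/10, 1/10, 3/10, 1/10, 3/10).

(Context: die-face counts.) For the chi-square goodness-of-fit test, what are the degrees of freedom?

degrees of freedom = 4

df = k − 1 = 5 − 1 = 4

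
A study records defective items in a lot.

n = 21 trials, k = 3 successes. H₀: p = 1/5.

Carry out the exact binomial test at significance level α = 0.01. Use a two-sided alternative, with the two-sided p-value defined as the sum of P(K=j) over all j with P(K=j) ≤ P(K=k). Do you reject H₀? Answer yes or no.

reject H₀: no

Exact binomial: n=21, k=3, p₀=1/5=0.2000
P(X=j) = C(n,j)·p₀^j·(1−p₀)^(n−j); p = Σ P(X=j) over j with P(X=j) ≤ P(X=3)
p-value (two-sided) = 0.78437
At α=0.01: p ≥ α → fail to reject H₀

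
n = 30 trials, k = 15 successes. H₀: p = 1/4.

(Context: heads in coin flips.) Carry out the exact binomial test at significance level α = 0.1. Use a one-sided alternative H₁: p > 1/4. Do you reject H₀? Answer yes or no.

Exact binomial: n=30, k=15, p₀=1/4=0.2500
P(X≥15) from Σ C(n,i)·p₀^i·(1−p₀)^(n−i)
p-value (one-sided, H₁ greater) = 0.00275
At α=0.1: p < α → reject H₀

reject H₀: yes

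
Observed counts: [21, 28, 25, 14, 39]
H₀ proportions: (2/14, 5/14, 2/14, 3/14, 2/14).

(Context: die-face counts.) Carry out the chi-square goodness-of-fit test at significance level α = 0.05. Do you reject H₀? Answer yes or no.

reject H₀: yes

n = 127; E_i = n·p_i = [18.14, 45.36, 18.14, 27.21, 18.14]
χ² = (21−18.14)²/18.14 + (28−45.36)²/45.36 + (25−18.14)²/18.14 + (14−27.21)²/27.21 + (39−18.14)²/18.14 = 40.0777
df = 4
p-value (upper-tail) = 0.00000
At α=0.05: p < α → reject H₀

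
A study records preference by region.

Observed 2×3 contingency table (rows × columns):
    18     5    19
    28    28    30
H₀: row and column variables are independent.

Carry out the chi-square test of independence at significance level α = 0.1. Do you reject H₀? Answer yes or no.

reject H₀: yes

Row totals [42, 86], col totals [46, 33, 49], n=128
χ² = (18−15.09)²/15.09 + (5−10.83)²/10.83 + (19−16.08)²/16.08 + (28−30.91)²/30.91 + (28−22.17)²/22.17 + (30−32.92)²/32.92 = 6.2921
df = 2
p-value (upper-tail) = 0.04302
At α=0.1: p < α → reject H₀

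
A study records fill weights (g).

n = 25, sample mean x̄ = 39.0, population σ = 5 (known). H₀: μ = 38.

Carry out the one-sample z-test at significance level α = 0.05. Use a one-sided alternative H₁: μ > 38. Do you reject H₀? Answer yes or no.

reject H₀: no

SE = σ/√n = 5/√25 = 1.0000
z = (x̄−μ₀)/SE = (39.0−38)/1.0000 = 1.0000
p-value (one-sided, H₁ greater) = 0.15866
At α=0.05: p ≥ α → fail to reject H₀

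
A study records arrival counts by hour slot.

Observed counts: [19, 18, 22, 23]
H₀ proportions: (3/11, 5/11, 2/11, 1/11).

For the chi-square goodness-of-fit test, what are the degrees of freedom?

degrees of freedom = 3

df = k − 1 = 4 − 1 = 3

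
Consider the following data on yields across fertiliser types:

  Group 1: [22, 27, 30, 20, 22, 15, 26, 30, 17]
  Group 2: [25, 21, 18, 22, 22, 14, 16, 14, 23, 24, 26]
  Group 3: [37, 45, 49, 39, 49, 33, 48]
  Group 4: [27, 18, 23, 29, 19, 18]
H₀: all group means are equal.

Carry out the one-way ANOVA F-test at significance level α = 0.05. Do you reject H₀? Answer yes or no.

reject H₀: yes

Group means [23.22, 20.45, 42.86, 22.33], grand mean 26.303
SSB = Σnᵢ(x̄ᵢ−x̄)² = 2474.496; SSW = ΣΣ(x−x̄ᵢ)² = 786.473
MSB = 2474.496/3 = 824.8321; MSW = 786.473/29 = 27.1198
F = MSB/MSW = 30.4144
df = (3, 29)
p-value (upper-tail) = 0.00000
At α=0.05: p < α → reject H₀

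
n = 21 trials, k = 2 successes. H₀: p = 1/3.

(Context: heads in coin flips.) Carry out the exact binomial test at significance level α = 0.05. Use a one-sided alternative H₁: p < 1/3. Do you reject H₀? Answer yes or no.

Exact binomial: n=21, k=2, p₀=1/3=0.3333
P(X≤2) from Σ C(n,i)·p₀^i·(1−p₀)^(n−i)
p-value (one-sided, H₁ less) = 0.01283
At α=0.05: p < α → reject H₀

reject H₀: yes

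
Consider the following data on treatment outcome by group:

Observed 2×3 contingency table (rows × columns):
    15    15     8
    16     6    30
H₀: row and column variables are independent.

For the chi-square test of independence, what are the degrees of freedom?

df = (r−1)(c−1) = (2−1)·(3−1) = 2

degrees of freedom = 2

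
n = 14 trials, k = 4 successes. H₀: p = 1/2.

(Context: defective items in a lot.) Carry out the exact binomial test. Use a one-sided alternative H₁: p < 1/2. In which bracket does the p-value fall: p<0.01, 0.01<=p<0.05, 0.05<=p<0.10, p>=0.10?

p-value bracket: 0.05<=p<0.10

Exact binomial: n=14, k=4, p₀=1/2=0.5000
P(X≤4) from Σ C(n,i)·p₀^i·(1−p₀)^(n−i)
p-value (one-sided, H₁ less) = 0.08978
→ bracket: 0.05<=p<0.10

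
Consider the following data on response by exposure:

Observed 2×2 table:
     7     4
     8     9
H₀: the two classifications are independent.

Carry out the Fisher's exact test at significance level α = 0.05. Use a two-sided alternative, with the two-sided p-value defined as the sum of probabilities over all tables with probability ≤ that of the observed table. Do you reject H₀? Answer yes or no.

reject H₀: no

Margins: r₁=11, r₂=17, c₁=15, c₂=13, n=28
p_obs = C(11,7)·C(17,8)/C(28,15); sum pmf over tables with pmf ≤ p_obs
p-value (two-sided) = 0.46007
At α=0.05: p ≥ α → fail to reject H₀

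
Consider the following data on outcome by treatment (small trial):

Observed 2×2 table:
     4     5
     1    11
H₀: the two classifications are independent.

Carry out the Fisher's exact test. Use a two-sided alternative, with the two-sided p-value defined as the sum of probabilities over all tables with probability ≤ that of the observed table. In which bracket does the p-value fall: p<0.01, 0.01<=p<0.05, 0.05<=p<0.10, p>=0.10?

Margins: r₁=9, r₂=12, c₁=5, c₂=16, n=21
p_obs = C(9,4)·C(12,1)/C(21,5); sum pmf over tables with pmf ≤ p_obs
p-value (two-sided) = 0.11942
→ bracket: p>=0.10

p-value bracket: p>=0.10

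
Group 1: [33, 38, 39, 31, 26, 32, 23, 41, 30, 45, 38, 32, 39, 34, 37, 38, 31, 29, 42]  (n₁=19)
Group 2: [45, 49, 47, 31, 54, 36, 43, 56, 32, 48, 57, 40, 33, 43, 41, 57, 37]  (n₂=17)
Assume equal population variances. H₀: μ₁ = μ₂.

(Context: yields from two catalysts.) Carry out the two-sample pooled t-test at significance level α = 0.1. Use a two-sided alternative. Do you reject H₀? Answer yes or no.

reject H₀: yes

x̄₁=34.632, s₁=5.708, n₁=19
x̄₂=44.059, s₂=8.685, n₂=17
s_p² = [18·5.708² + 16·8.685²]/34 = 52.7459
SE = √(s_p²·(1/19+1/17)) = 2.4246
t = (34.632−44.059)/2.4246 = -3.8881
df = 34
p-value (two-sided) = 0.00045
At α=0.1: p < α → reject H₀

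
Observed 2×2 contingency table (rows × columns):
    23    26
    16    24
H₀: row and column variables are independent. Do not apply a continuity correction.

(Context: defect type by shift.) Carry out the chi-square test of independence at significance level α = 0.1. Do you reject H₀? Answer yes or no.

reject H₀: no

Row totals [49, 40], col totals [39, 50], n=89
χ² = (23−21.47)²/21.47 + (26−27.53)²/27.53 + (16−17.53)²/17.53 + (24−22.47)²/22.47 = 0.4307
df = 1
p-value (upper-tail) = 0.51164
At α=0.1: p ≥ α → fail to reject H₀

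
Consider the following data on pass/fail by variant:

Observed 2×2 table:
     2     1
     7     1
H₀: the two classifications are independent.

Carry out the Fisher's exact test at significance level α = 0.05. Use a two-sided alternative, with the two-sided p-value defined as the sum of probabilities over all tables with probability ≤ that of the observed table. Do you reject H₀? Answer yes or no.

reject H₀: no

Margins: r₁=3, r₂=8, c₁=9, c₂=2, n=11
p_obs = C(3,2)·C(8,7)/C(11,9); sum pmf over tables with pmf ≤ p_obs
p-value (two-sided) = 0.49091
At α=0.05: p ≥ α → fail to reject H₀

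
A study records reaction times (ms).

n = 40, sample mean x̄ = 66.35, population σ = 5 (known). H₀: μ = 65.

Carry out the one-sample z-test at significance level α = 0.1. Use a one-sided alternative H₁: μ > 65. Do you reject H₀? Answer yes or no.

SE = σ/√n = 5/√40 = 0.7906
z = (x̄−μ₀)/SE = (66.35−65)/0.7906 = 1.7076
p-value (one-sided, H₁ greater) = 0.04385
At α=0.1: p < α → reject H₀

reject H₀: yes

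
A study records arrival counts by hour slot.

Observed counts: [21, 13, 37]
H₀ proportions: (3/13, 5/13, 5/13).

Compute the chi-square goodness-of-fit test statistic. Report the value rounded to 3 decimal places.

test statistic = 12.237

n = 71; E_i = n·p_i = [16.38, 27.31, 27.31]
χ² = (21−16.38)²/16.38 + (13−27.31)²/27.31 + (37−27.31)²/27.31 = 12.2366
df = 2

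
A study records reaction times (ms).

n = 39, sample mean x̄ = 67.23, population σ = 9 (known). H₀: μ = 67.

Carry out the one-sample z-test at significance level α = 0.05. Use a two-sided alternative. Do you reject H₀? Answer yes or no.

SE = σ/√n = 9/√39 = 1.4412
z = (x̄−μ₀)/SE = (67.23−67)/1.4412 = 0.1596
p-value (two-sided) = 0.87320
At α=0.05: p ≥ α → fail to reject H₀

reject H₀: no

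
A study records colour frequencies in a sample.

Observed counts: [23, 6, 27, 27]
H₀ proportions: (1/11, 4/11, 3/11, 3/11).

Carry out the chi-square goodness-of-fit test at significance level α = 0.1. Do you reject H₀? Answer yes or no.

n = 83; E_i = n·p_i = [7.55, 30.18, 22.64, 22.64]
χ² = (23−7.55)²/7.55 + (6−30.18)²/30.18 + (27−22.64)²/22.64 + (27−22.64)²/22.64 = 52.7108
df = 3
p-value (upper-tail) = 0.00000
At α=0.1: p < α → reject H₀

reject H₀: yes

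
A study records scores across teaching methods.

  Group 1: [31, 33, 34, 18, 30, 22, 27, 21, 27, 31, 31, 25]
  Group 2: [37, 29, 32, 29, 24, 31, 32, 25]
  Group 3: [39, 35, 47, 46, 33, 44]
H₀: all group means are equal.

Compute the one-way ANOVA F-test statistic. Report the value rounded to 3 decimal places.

test statistic = 14.214

Group means [27.50, 29.88, 40.67], grand mean 31.269
SSB = Σnᵢ(x̄ᵢ−x̄)² = 715.907; SSW = ΣΣ(x−x̄ᵢ)² = 579.208
MSB = 715.907/2 = 357.9535; MSW = 579.208/23 = 25.1830
F = MSB/MSW = 14.2141
df = (2, 23)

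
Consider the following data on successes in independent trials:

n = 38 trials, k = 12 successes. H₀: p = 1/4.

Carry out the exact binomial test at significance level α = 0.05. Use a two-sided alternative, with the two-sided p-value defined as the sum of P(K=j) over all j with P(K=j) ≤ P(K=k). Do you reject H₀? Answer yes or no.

Exact binomial: n=38, k=12, p₀=1/4=0.2500
P(X=j) = C(n,j)·p₀^j·(1−p₀)^(n−j); p = Σ P(X=j) over j with P(X=j) ≤ P(X=12)
p-value (two-sided) = 0.35093
At α=0.05: p ≥ α → fail to reject H₀

reject H₀: no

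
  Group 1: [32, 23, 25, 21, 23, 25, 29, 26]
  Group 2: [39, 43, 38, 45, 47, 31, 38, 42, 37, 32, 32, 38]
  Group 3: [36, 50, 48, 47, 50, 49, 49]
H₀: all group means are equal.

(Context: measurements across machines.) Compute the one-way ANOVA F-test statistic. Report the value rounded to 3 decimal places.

Group means [25.50, 38.50, 47.00], grand mean 36.852
SSB = Σnᵢ(x̄ᵢ−x̄)² = 1784.407; SSW = ΣΣ(x−x̄ᵢ)² = 527.000
MSB = 1784.407/2 = 892.2037; MSW = 527.000/24 = 21.9583
F = MSB/MSW = 40.6317
df = (2, 24)

test statistic = 40.632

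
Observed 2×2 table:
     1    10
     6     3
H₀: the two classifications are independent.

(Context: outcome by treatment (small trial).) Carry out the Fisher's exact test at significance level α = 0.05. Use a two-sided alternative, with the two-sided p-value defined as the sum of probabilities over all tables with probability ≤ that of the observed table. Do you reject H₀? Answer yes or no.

Margins: r₁=11, r₂=9, c₁=7, c₂=13, n=20
p_obs = C(11,1)·C(9,6)/C(20,7); sum pmf over tables with pmf ≤ p_obs
p-value (two-sided) = 0.01664
At α=0.05: p < α → reject H₀

reject H₀: yes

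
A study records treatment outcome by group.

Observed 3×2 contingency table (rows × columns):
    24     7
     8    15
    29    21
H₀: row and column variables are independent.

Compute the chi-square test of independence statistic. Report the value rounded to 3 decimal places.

Row totals [31, 23, 50], col totals [61, 43], n=104
χ² = (24−18.18)²/18.18 + (7−12.82)²/12.82 + (8−13.49)²/13.49 + (15−9.51)²/9.51 + (29−29.33)²/29.33 + (21−20.67)²/20.67 = 9.9146
df = 2

test statistic = 9.915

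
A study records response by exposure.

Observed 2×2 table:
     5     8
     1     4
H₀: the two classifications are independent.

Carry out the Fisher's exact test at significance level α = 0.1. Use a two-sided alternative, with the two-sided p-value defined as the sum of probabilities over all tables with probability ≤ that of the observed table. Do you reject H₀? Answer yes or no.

reject H₀: no

Margins: r₁=13, r₂=5, c₁=6, c₂=12, n=18
p_obs = C(13,5)·C(5,1)/C(18,6); sum pmf over tables with pmf ≤ p_obs
p-value (two-sided) = 0.61485
At α=0.1: p ≥ α → fail to reject H₀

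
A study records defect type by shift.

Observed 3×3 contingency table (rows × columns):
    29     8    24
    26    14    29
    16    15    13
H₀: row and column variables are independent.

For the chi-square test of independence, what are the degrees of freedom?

df = (r−1)(c−1) = (3−1)·(3−1) = 4

degrees of freedom = 4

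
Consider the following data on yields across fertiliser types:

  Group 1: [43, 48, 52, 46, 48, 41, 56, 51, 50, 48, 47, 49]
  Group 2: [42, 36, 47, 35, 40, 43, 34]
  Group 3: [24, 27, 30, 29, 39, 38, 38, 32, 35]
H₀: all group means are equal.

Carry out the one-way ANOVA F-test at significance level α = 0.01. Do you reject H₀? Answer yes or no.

reject H₀: yes

Group means [48.25, 39.57, 32.44], grand mean 41.000
SSB = Σnᵢ(x̄ᵢ−x̄)² = 1303.813; SSW = ΣΣ(x−x̄ᵢ)² = 540.187
MSB = 1303.813/2 = 651.9067; MSW = 540.187/25 = 21.6075
F = MSB/MSW = 30.1704
df = (2, 25)
p-value (upper-tail) = 0.00000
At α=0.01: p < α → reject H₀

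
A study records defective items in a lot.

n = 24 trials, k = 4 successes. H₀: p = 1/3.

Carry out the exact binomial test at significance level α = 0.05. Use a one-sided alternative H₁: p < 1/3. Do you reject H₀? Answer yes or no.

Exact binomial: n=24, k=4, p₀=1/3=0.3333
P(X≤4) from Σ C(n,i)·p₀^i·(1−p₀)^(n−i)
p-value (one-sided, H₁ less) = 0.05935
At α=0.05: p ≥ α → fail to reject H₀

reject H₀: no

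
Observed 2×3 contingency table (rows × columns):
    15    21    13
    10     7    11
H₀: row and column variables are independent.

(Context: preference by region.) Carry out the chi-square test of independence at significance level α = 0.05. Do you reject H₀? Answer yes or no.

Row totals [49, 28], col totals [25, 28, 24], n=77
χ² = (15−15.91)²/15.91 + (21−17.82)²/17.82 + (13−15.27)²/15.27 + (10−9.09)²/9.09 + (7−10.18)²/10.18 + (11−8.73)²/8.73 = 2.6354
df = 2
p-value (upper-tail) = 0.26775
At α=0.05: p ≥ α → fail to reject H₀

reject H₀: no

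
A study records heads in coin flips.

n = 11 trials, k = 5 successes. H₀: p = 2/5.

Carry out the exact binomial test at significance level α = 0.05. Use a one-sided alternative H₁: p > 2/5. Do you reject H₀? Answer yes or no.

reject H₀: no

Exact binomial: n=11, k=5, p₀=2/5=0.4000
P(X≥5) from Σ C(n,i)·p₀^i·(1−p₀)^(n−i)
p-value (one-sided, H₁ greater) = 0.46723
At α=0.05: p ≥ α → fail to reject H₀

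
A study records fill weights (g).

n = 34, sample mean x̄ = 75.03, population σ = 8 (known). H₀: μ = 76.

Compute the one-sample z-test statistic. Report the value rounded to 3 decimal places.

SE = σ/√n = 8/√34 = 1.3720
z = (x̄−μ₀)/SE = (75.03−76)/1.3720 = -0.7070

test statistic = -0.707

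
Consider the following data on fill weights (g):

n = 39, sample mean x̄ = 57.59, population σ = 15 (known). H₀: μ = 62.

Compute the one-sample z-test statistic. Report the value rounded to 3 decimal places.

SE = σ/√n = 15/√39 = 2.4019
z = (x̄−μ₀)/SE = (57.59−62)/2.4019 = -1.8360

test statistic = -1.836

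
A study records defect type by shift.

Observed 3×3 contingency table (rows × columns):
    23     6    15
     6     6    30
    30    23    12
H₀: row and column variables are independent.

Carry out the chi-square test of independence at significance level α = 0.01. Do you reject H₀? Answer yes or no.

reject H₀: yes

Row totals [44, 42, 65], col totals [59, 35, 57], n=151
χ² = (23−17.19)²/17.19 + (6−10.20)²/10.20 + (15−16.61)²/16.61 + (6−16.41)²/16.41 + (6−9.74)²/9.74 + (30−15.85)²/15.85 + (30−25.40)²/25.40 + (23−15.07)²/15.07 + (12−24.54)²/24.54 = 35.9224
df = 4
p-value (upper-tail) = 0.00000
At α=0.01: p < α → reject H₀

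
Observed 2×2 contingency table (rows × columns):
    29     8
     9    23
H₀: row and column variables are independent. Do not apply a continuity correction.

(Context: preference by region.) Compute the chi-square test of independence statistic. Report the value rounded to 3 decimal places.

test statistic = 17.514

Row totals [37, 32], col totals [38, 31], n=69
χ² = (29−20.38)²/20.38 + (8−16.62)²/16.62 + (9−17.62)²/17.62 + (23−14.38)²/14.38 = 17.5140
df = 1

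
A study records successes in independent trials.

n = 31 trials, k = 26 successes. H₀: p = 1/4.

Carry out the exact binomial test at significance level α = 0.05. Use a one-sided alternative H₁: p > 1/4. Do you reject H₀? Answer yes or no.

reject H₀: yes

Exact binomial: n=31, k=26, p₀=1/4=0.2500
P(X≥26) from Σ C(n,i)·p₀^i·(1−p₀)^(n−i)
p-value (one-sided, H₁ greater) = 0.00000
At α=0.05: p < α → reject H₀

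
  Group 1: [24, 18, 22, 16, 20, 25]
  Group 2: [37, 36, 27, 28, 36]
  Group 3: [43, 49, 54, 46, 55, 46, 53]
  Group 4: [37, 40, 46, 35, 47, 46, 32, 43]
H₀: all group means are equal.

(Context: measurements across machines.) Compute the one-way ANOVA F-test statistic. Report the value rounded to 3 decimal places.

Group means [20.83, 32.80, 49.43, 40.75], grand mean 36.962
SSB = Σnᵢ(x̄ᵢ−x̄)² = 2850.114; SSW = ΣΣ(x−x̄ᵢ)² = 508.848
MSB = 2850.114/3 = 950.0380; MSW = 508.848/22 = 23.1294
F = MSB/MSW = 41.0748
df = (3, 22)

test statistic = 41.075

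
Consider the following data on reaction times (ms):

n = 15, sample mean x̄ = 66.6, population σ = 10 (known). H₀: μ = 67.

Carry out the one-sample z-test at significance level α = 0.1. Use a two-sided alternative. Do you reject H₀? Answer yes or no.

reject H₀: no

SE = σ/√n = 10/√15 = 2.5820
z = (x̄−μ₀)/SE = (66.6−67)/2.5820 = -0.1549
p-value (two-sided) = 0.87688
At α=0.1: p ≥ α → fail to reject H₀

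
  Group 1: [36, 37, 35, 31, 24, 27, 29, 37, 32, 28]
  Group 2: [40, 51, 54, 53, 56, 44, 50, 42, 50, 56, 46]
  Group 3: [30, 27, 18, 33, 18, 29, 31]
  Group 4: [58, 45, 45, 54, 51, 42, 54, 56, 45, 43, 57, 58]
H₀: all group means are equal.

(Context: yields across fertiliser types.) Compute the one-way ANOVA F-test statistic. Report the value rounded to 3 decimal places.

test statistic = 43.909

Group means [31.60, 49.27, 26.57, 50.67], grand mean 41.300
SSB = Σnᵢ(x̄ᵢ−x̄)² = 4211.437; SSW = ΣΣ(x−x̄ᵢ)² = 1150.963
MSB = 4211.437/3 = 1403.8124; MSW = 1150.963/36 = 31.9712
F = MSB/MSW = 43.9087
df = (3, 36)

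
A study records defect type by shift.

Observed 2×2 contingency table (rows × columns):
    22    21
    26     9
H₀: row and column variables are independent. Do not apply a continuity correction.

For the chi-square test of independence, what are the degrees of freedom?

degrees of freedom = 1

df = (r−1)(c−1) = (2−1)·(2−1) = 1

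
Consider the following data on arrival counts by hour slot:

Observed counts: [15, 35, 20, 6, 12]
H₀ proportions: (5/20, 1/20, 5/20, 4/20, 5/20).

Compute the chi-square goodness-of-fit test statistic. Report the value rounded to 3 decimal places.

n = 88; E_i = n·p_i = [22.00, 4.40, 22.00, 17.60, 22.00]
χ² = (15−22.00)²/22.00 + (35−4.40)²/4.40 + (20−22.00)²/22.00 + (6−17.60)²/17.60 + (12−22.00)²/22.00 = 227.4091
df = 4

test statistic = 227.409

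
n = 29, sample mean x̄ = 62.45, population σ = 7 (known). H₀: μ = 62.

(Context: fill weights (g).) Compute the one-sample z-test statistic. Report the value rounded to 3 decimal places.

SE = σ/√n = 7/√29 = 1.2999
z = (x̄−μ₀)/SE = (62.45−62)/1.2999 = 0.3462

test statistic = 0.346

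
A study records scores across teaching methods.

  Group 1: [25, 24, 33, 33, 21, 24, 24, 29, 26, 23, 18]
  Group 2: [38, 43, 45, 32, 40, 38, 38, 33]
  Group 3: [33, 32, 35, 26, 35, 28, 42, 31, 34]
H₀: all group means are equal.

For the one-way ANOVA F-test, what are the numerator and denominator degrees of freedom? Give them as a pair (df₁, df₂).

k = 3 groups, N = 28 total
df = (k−1, N−k) = (3−1, 28−3) = (2, 25)

degrees of freedom = [2, 25]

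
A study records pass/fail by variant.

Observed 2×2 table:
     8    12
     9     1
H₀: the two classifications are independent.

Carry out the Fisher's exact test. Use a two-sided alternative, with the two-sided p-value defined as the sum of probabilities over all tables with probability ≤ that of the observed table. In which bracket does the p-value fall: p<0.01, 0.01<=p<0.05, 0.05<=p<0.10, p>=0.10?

p-value bracket: 0.01<=p<0.05

Margins: r₁=20, r₂=10, c₁=17, c₂=13, n=30
p_obs = C(20,8)·C(10,9)/C(30,17); sum pmf over tables with pmf ≤ p_obs
p-value (two-sided) = 0.01741
→ bracket: 0.01<=p<0.05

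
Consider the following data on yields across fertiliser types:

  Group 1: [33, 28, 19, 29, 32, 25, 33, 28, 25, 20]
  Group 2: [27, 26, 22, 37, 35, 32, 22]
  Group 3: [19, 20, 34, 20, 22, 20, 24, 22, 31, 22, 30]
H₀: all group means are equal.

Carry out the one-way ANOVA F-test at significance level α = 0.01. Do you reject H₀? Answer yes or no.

reject H₀: no

Group means [27.20, 28.71, 24.00], grand mean 26.321
SSB = Σnᵢ(x̄ᵢ−x̄)² = 107.079; SSW = ΣΣ(x−x̄ᵢ)² = 713.029
MSB = 107.079/2 = 53.5393; MSW = 713.029/25 = 28.5211
F = MSB/MSW = 1.8772
df = (2, 25)
p-value (upper-tail) = 0.17396
At α=0.01: p ≥ α → fail to reject H₀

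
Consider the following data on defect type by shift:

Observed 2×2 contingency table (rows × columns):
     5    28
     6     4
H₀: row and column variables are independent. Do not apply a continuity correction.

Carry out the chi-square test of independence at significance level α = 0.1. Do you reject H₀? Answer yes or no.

reject H₀: yes

Row totals [33, 10], col totals [11, 32], n=43
χ² = (5−8.44)²/8.44 + (28−24.56)²/24.56 + (6−2.56)²/2.56 + (4−7.44)²/7.44 = 8.1084
df = 1
p-value (upper-tail) = 0.00441
At α=0.1: p < α → reject H₀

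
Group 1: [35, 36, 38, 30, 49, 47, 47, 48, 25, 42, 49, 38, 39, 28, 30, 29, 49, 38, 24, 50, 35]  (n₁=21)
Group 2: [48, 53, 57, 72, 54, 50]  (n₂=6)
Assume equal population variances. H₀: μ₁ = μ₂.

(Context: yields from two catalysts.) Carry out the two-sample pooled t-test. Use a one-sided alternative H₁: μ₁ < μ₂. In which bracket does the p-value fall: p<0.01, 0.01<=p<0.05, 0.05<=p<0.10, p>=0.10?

x̄₁=38.381, s₁=8.599, n₁=21
x̄₂=55.667, s₂=8.595, n₂=6
s_p² = [20·8.599² + 5·8.595²]/25 = 73.9314
SE = √(s_p²·(1/21+1/6)) = 3.9803
t = (38.381−55.667)/3.9803 = -4.3429
df = 25
p-value (one-sided, H₁ less) = 0.00010
→ bracket: p<0.01

p-value bracket: p<0.01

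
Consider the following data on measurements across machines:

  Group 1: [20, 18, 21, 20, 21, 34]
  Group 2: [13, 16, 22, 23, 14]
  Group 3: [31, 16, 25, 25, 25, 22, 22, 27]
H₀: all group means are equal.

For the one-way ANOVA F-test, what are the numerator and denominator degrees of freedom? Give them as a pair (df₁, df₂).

k = 3 groups, N = 19 total
df = (k−1, N−k) = (3−1, 19−3) = (2, 16)

degrees of freedom = [2, 16]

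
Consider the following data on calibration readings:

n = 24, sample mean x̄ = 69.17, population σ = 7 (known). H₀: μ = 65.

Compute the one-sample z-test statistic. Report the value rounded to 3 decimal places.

SE = σ/√n = 7/√24 = 1.4289
z = (x̄−μ₀)/SE = (69.17−65)/1.4289 = 2.9184

test statistic = 2.918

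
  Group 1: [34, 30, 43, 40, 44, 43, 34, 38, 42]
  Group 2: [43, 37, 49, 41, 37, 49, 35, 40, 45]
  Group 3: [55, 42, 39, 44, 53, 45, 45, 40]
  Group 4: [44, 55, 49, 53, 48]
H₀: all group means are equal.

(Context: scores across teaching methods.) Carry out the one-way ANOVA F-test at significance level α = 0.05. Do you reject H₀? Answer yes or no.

Group means [38.67, 41.78, 45.38, 49.80], grand mean 43.097
SSB = Σnᵢ(x̄ᵢ−x̄)² = 458.479; SSW = ΣΣ(x−x̄ᵢ)² = 718.231
MSB = 458.479/3 = 152.8264; MSW = 718.231/27 = 26.6011
F = MSB/MSW = 5.7451
df = (3, 27)
p-value (upper-tail) = 0.00357
At α=0.05: p < α → reject H₀

reject H₀: yes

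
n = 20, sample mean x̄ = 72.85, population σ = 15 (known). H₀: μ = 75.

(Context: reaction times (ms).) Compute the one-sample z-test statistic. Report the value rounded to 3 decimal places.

test statistic = -0.641

SE = σ/√n = 15/√20 = 3.3541
z = (x̄−μ₀)/SE = (72.85−75)/3.3541 = -0.6410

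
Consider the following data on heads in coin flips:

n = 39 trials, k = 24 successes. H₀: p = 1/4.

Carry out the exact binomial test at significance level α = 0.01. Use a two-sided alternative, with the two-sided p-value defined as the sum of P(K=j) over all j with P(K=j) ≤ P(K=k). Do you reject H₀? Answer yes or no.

reject H₀: yes

Exact binomial: n=39, k=24, p₀=1/4=0.2500
P(X=j) = C(n,j)·p₀^j·(1−p₀)^(n−j); p = Σ P(X=j) over j with P(X=j) ≤ P(X=24)
p-value (two-sided) = 0.00000
At α=0.01: p < α → reject H₀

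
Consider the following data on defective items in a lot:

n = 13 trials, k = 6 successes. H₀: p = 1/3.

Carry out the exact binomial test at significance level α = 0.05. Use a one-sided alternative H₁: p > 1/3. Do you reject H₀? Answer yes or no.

reject H₀: no

Exact binomial: n=13, k=6, p₀=1/3=0.3333
P(X≥6) from Σ C(n,i)·p₀^i·(1−p₀)^(n−i)
p-value (one-sided, H₁ greater) = 0.24131
At α=0.05: p ≥ α → fail to reject H₀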